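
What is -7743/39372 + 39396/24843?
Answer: 3081043/2217956 ≈ 1.3891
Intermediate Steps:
-7743/39372 + 39396/24843 = -7743*1/39372 + 39396*(1/24843) = -2581/13124 + 268/169 = 3081043/2217956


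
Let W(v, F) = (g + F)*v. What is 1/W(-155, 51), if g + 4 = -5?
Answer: -1/6510 ≈ -0.00015361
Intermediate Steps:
g = -9 (g = -4 - 5 = -9)
W(v, F) = v*(-9 + F) (W(v, F) = (-9 + F)*v = v*(-9 + F))
1/W(-155, 51) = 1/(-155*(-9 + 51)) = 1/(-155*42) = 1/(-6510) = -1/6510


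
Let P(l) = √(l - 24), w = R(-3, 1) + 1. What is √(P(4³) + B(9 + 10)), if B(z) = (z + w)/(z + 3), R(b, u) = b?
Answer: √(374 + 968*√10)/22 ≈ 2.6641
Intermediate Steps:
w = -2 (w = -3 + 1 = -2)
B(z) = (-2 + z)/(3 + z) (B(z) = (z - 2)/(z + 3) = (-2 + z)/(3 + z))
P(l) = √(-24 + l)
√(P(4³) + B(9 + 10)) = √(√(-24 + 4³) + (-2 + (9 + 10))/(3 + (9 + 10))) = √(√(-24 + 64) + (-2 + 19)/(3 + 19)) = √(√40 + 17/22) = √(2*√10 + (1/22)*17) = √(2*√10 + 17/22) = √(17/22 + 2*√10)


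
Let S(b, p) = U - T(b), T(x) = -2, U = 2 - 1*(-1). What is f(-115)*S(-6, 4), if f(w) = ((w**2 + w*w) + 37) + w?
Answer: 131860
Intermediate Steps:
U = 3 (U = 2 + 1 = 3)
f(w) = 37 + w + 2*w**2 (f(w) = ((w**2 + w**2) + 37) + w = (2*w**2 + 37) + w = (37 + 2*w**2) + w = 37 + w + 2*w**2)
S(b, p) = 5 (S(b, p) = 3 - 1*(-2) = 3 + 2 = 5)
f(-115)*S(-6, 4) = (37 - 115 + 2*(-115)**2)*5 = (37 - 115 + 2*13225)*5 = (37 - 115 + 26450)*5 = 26372*5 = 131860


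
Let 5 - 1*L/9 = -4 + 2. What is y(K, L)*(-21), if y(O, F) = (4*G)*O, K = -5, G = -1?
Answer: -420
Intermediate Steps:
L = 63 (L = 45 - 9*(-4 + 2) = 45 - 9*(-2) = 45 + 18 = 63)
y(O, F) = -4*O (y(O, F) = (4*(-1))*O = -4*O)
y(K, L)*(-21) = -4*(-5)*(-21) = 20*(-21) = -420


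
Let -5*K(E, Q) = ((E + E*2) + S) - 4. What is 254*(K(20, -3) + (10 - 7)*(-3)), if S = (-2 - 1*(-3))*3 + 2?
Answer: -26924/5 ≈ -5384.8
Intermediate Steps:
S = 5 (S = (-2 + 3)*3 + 2 = 1*3 + 2 = 3 + 2 = 5)
K(E, Q) = -1/5 - 3*E/5 (K(E, Q) = -(((E + E*2) + 5) - 4)/5 = -(((E + 2*E) + 5) - 4)/5 = -((3*E + 5) - 4)/5 = -((5 + 3*E) - 4)/5 = -(1 + 3*E)/5 = -1/5 - 3*E/5)
254*(K(20, -3) + (10 - 7)*(-3)) = 254*((-1/5 - 3/5*20) + (10 - 7)*(-3)) = 254*((-1/5 - 12) + 3*(-3)) = 254*(-61/5 - 9) = 254*(-106/5) = -26924/5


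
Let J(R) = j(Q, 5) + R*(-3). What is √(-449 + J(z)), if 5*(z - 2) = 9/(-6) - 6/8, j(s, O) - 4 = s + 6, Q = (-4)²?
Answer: I*√42765/10 ≈ 20.68*I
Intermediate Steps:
Q = 16
j(s, O) = 10 + s (j(s, O) = 4 + (s + 6) = 4 + (6 + s) = 10 + s)
z = 31/20 (z = 2 + (9/(-6) - 6/8)/5 = 2 + (9*(-⅙) - 6*⅛)/5 = 2 + (-3/2 - ¾)/5 = 2 + (⅕)*(-9/4) = 2 - 9/20 = 31/20 ≈ 1.5500)
J(R) = 26 - 3*R (J(R) = (10 + 16) + R*(-3) = 26 - 3*R)
√(-449 + J(z)) = √(-449 + (26 - 3*31/20)) = √(-449 + (26 - 93/20)) = √(-449 + 427/20) = √(-8553/20) = I*√42765/10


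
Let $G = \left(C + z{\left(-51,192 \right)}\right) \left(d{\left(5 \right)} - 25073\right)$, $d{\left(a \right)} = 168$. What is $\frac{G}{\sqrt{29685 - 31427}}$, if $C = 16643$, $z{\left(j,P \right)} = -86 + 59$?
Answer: $\frac{3088220 i \sqrt{1742}}{13} \approx 9.9149 \cdot 10^{6} i$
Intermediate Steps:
$z{\left(j,P \right)} = -27$
$G = -413821480$ ($G = \left(16643 - 27\right) \left(168 - 25073\right) = 16616 \left(-24905\right) = -413821480$)
$\frac{G}{\sqrt{29685 - 31427}} = - \frac{413821480}{\sqrt{29685 - 31427}} = - \frac{413821480}{\sqrt{-1742}} = - \frac{413821480}{i \sqrt{1742}} = - 413821480 \left(- \frac{i \sqrt{1742}}{1742}\right) = \frac{3088220 i \sqrt{1742}}{13}$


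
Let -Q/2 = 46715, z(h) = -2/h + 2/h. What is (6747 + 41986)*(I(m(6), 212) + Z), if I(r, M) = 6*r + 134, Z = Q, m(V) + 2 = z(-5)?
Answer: -4547178764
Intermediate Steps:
z(h) = 0
m(V) = -2 (m(V) = -2 + 0 = -2)
Q = -93430 (Q = -2*46715 = -93430)
Z = -93430
I(r, M) = 134 + 6*r
(6747 + 41986)*(I(m(6), 212) + Z) = (6747 + 41986)*((134 + 6*(-2)) - 93430) = 48733*((134 - 12) - 93430) = 48733*(122 - 93430) = 48733*(-93308) = -4547178764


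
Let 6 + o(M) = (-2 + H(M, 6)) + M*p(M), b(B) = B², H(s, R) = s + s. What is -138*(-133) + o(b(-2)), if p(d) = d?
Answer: 18370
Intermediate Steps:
H(s, R) = 2*s
o(M) = -8 + M² + 2*M (o(M) = -6 + ((-2 + 2*M) + M*M) = -6 + ((-2 + 2*M) + M²) = -6 + (-2 + M² + 2*M) = -8 + M² + 2*M)
-138*(-133) + o(b(-2)) = -138*(-133) + (-8 + ((-2)²)² + 2*(-2)²) = 18354 + (-8 + 4² + 2*4) = 18354 + (-8 + 16 + 8) = 18354 + 16 = 18370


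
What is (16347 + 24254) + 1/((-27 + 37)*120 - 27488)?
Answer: 1067319087/26288 ≈ 40601.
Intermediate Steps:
(16347 + 24254) + 1/((-27 + 37)*120 - 27488) = 40601 + 1/(10*120 - 27488) = 40601 + 1/(1200 - 27488) = 40601 + 1/(-26288) = 40601 - 1/26288 = 1067319087/26288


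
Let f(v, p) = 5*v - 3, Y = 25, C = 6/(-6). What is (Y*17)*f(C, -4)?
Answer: -3400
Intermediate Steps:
C = -1 (C = 6*(-⅙) = -1)
f(v, p) = -3 + 5*v
(Y*17)*f(C, -4) = (25*17)*(-3 + 5*(-1)) = 425*(-3 - 5) = 425*(-8) = -3400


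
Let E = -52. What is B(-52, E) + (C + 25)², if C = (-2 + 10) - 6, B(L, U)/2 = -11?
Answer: 707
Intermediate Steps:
B(L, U) = -22 (B(L, U) = 2*(-11) = -22)
C = 2 (C = 8 - 6 = 2)
B(-52, E) + (C + 25)² = -22 + (2 + 25)² = -22 + 27² = -22 + 729 = 707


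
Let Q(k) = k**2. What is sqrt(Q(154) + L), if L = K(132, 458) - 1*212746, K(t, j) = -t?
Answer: 3*I*sqrt(21018) ≈ 434.93*I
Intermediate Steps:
L = -212878 (L = -1*132 - 1*212746 = -132 - 212746 = -212878)
sqrt(Q(154) + L) = sqrt(154**2 - 212878) = sqrt(23716 - 212878) = sqrt(-189162) = 3*I*sqrt(21018)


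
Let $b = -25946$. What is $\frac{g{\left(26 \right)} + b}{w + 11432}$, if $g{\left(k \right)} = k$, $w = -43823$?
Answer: $\frac{2880}{3599} \approx 0.80022$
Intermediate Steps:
$\frac{g{\left(26 \right)} + b}{w + 11432} = \frac{26 - 25946}{-43823 + 11432} = - \frac{25920}{-32391} = \left(-25920\right) \left(- \frac{1}{32391}\right) = \frac{2880}{3599}$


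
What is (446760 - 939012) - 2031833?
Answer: -2524085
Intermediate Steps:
(446760 - 939012) - 2031833 = -492252 - 2031833 = -2524085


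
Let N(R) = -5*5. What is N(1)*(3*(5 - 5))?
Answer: 0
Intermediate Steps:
N(R) = -25
N(1)*(3*(5 - 5)) = -75*(5 - 5) = -75*0 = -25*0 = 0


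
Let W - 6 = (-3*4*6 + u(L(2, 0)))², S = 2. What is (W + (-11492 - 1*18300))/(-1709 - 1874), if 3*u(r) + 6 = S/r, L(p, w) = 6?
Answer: 1970441/290223 ≈ 6.7894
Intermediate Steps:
u(r) = -2 + 2/(3*r) (u(r) = -2 + (2/r)/3 = -2 + 2/(3*r))
W = 442711/81 (W = 6 + (-3*4*6 + (-2 + (⅔)/6))² = 6 + (-12*6 + (-2 + (⅔)*(⅙)))² = 6 + (-72 + (-2 + ⅑))² = 6 + (-72 - 17/9)² = 6 + (-665/9)² = 6 + 442225/81 = 442711/81 ≈ 5465.6)
(W + (-11492 - 1*18300))/(-1709 - 1874) = (442711/81 + (-11492 - 1*18300))/(-1709 - 1874) = (442711/81 + (-11492 - 18300))/(-3583) = (442711/81 - 29792)*(-1/3583) = -1970441/81*(-1/3583) = 1970441/290223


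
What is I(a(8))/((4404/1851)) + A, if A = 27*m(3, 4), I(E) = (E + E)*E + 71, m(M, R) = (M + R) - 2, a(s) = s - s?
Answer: 241987/1468 ≈ 164.84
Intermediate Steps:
a(s) = 0
m(M, R) = -2 + M + R
I(E) = 71 + 2*E² (I(E) = (2*E)*E + 71 = 2*E² + 71 = 71 + 2*E²)
A = 135 (A = 27*(-2 + 3 + 4) = 27*5 = 135)
I(a(8))/((4404/1851)) + A = (71 + 2*0²)/((4404/1851)) + 135 = (71 + 2*0)/((4404*(1/1851))) + 135 = (71 + 0)/(1468/617) + 135 = 71*(617/1468) + 135 = 43807/1468 + 135 = 241987/1468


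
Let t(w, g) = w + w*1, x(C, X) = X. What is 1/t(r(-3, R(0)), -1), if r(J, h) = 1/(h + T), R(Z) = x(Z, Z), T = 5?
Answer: 5/2 ≈ 2.5000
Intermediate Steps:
R(Z) = Z
r(J, h) = 1/(5 + h) (r(J, h) = 1/(h + 5) = 1/(5 + h))
t(w, g) = 2*w (t(w, g) = w + w = 2*w)
1/t(r(-3, R(0)), -1) = 1/(2/(5 + 0)) = 1/(2/5) = 5/2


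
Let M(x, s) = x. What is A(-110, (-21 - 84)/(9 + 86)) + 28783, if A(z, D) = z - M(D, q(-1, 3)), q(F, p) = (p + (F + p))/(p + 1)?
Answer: 544808/19 ≈ 28674.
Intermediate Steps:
q(F, p) = (F + 2*p)/(1 + p)
A(z, D) = z - D
A(-110, (-21 - 84)/(9 + 86)) + 28783 = (-110 - (-21 - 84)/(9 + 86)) + 28783 = (-110 - (-105)/95) + 28783 = (-110 - 1*(-21/19)) + 28783 = (-110 + 21/19) + 28783 = -2069/19 + 28783 = 544808/19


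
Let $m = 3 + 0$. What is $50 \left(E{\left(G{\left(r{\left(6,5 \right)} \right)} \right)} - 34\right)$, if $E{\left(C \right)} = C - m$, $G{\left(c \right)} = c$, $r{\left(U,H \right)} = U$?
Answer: $-1550$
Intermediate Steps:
$m = 3$
$E{\left(C \right)} = -3 + C$ ($E{\left(C \right)} = C - 3 = -3 + C$)
$50 \left(E{\left(G{\left(r{\left(6,5 \right)} \right)} \right)} - 34\right) = 50 \left(\left(-3 + 6\right) - 34\right) = 50 \left(3 - 34\right) = 50 \left(-31\right) = -1550$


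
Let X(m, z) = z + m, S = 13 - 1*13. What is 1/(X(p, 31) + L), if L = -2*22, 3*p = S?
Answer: -1/13 ≈ -0.076923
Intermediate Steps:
S = 0 (S = 13 - 13 = 0)
p = 0 (p = (⅓)*0 = 0)
X(m, z) = m + z
L = -44
1/(X(p, 31) + L) = 1/((0 + 31) - 44) = 1/(31 - 44) = 1/(-13) = -1/13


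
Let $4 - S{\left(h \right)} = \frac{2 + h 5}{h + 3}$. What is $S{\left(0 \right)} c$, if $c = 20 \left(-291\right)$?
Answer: $-19400$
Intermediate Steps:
$S{\left(h \right)} = 4 - \frac{2 + 5 h}{3 + h}$ ($S{\left(h \right)} = 4 - \frac{2 + h 5}{h + 3} = 4 - \frac{2 + 5 h}{3 + h}$)
$c = -5820$
$S{\left(0 \right)} c = \frac{10 - 0}{3 + 0} \left(-5820\right) = \frac{10 + 0}{3} \left(-5820\right) = \frac{1}{3} \cdot 10 \left(-5820\right) = \frac{10}{3} \left(-5820\right) = -19400$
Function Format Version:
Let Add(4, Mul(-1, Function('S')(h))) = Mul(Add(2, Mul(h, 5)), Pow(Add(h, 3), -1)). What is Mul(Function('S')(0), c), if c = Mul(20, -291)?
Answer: -19400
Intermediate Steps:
Function('S')(h) = Add(4, Mul(-1, Pow(Add(3, h), -1), Add(2, Mul(5, h)))) (Function('S')(h) = Add(4, Mul(-1, Mul(Add(2, Mul(h, 5)), Pow(Add(h, 3), -1)))) = Add(4, Mul(-1, Mul(Add(2, Mul(5, h)), Pow(Add(3, h), -1)))) = Add(4, Mul(-1, Mul(Pow(Add(3, h), -1), Add(2, Mul(5, h))))) = Add(4, Mul(-1, Pow(Add(3, h), -1), Add(2, Mul(5, h)))))
c = -5820
Mul(Function('S')(0), c) = Mul(Mul(Pow(Add(3, 0), -1), Add(10, Mul(-1, 0))), -5820) = Mul(Mul(Pow(3, -1), Add(10, 0)), -5820) = Mul(Mul(Rational(1, 3), 10), -5820) = Mul(Rational(10, 3), -5820) = -19400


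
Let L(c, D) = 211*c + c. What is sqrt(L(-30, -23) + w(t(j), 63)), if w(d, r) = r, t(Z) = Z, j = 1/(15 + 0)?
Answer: I*sqrt(6297) ≈ 79.354*I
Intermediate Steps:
L(c, D) = 212*c
j = 1/15 ≈ 0.066667
sqrt(L(-30, -23) + w(t(j), 63)) = sqrt(212*(-30) + 63) = sqrt(-6360 + 63) = sqrt(-6297) = I*sqrt(6297)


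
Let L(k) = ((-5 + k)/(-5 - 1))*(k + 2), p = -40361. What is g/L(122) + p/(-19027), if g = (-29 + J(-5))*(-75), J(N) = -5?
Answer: 8179008/7667881 ≈ 1.0667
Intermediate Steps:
g = 2550 (g = (-29 - 5)*(-75) = -34*(-75) = 2550)
L(k) = (2 + k)*(⅚ - k/6) (L(k) = ((-5 + k)/(-6))*(2 + k) = ((-5 + k)*(-⅙))*(2 + k) = (⅚ - k/6)*(2 + k) = (2 + k)*(⅚ - k/6))
g/L(122) + p/(-19027) = 2550/(5/3 + (½)*122 - ⅙*122²) - 40361/(-19027) = 2550/(5/3 + 61 - ⅙*14884) - 40361*(-1/19027) = 2550/(5/3 + 61 - 7442/3) + 40361/19027 = 2550/(-2418) + 40361/19027 = 2550*(-1/2418) + 40361/19027 = -425/403 + 40361/19027 = 8179008/7667881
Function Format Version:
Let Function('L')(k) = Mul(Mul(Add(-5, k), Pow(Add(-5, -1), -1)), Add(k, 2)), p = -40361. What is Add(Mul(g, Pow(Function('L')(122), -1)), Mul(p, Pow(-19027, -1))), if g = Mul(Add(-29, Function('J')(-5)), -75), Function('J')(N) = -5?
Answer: Rational(8179008, 7667881) ≈ 1.0667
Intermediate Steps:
g = 2550 (g = Mul(Add(-29, -5), -75) = Mul(-34, -75) = 2550)
Function('L')(k) = Mul(Add(2, k), Add(Rational(5, 6), Mul(Rational(-1, 6), k))) (Function('L')(k) = Mul(Mul(Add(-5, k), Pow(-6, -1)), Add(2, k)) = Mul(Mul(Add(-5, k), Rational(-1, 6)), Add(2, k)) = Mul(Add(Rational(5, 6), Mul(Rational(-1, 6), k)), Add(2, k)) = Mul(Add(2, k), Add(Rational(5, 6), Mul(Rational(-1, 6), k))))
Add(Mul(g, Pow(Function('L')(122), -1)), Mul(p, Pow(-19027, -1))) = Add(Mul(2550, Pow(Add(Rational(5, 3), Mul(Rational(1, 2), 122), Mul(Rational(-1, 6), Pow(122, 2))), -1)), Mul(-40361, Pow(-19027, -1))) = Add(Mul(2550, Pow(Add(Rational(5, 3), 61, Mul(Rational(-1, 6), 14884)), -1)), Mul(-40361, Rational(-1, 19027))) = Add(Mul(2550, Pow(Add(Rational(5, 3), 61, Rational(-7442, 3)), -1)), Rational(40361, 19027)) = Add(Mul(2550, Pow(-2418, -1)), Rational(40361, 19027)) = Add(Mul(2550, Rational(-1, 2418)), Rational(40361, 19027)) = Add(Rational(-425, 403), Rational(40361, 19027)) = Rational(8179008, 7667881)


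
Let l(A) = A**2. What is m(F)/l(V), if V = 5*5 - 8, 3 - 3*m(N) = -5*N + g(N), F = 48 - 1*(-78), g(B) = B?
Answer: 169/289 ≈ 0.58477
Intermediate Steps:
F = 126 (F = 48 + 78 = 126)
m(N) = 1 + 4*N/3 (m(N) = 1 - (-5*N + N)/3 = 1 - (-4)*N/3 = 1 + 4*N/3)
V = 17 (V = 25 - 8 = 17)
m(F)/l(V) = (1 + (4/3)*126)/(17**2) = (1 + 168)/289 = 169*(1/289) = 169/289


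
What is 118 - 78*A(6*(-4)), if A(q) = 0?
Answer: 118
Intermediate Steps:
118 - 78*A(6*(-4)) = 118 - 78*0 = 118 + 0 = 118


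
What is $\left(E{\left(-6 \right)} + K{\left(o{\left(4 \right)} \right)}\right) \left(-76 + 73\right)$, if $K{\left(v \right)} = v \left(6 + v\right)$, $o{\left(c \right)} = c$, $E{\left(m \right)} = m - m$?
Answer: $-120$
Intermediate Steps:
$E{\left(m \right)} = 0$
$\left(E{\left(-6 \right)} + K{\left(o{\left(4 \right)} \right)}\right) \left(-76 + 73\right) = \left(0 + 4 \left(6 + 4\right)\right) \left(-76 + 73\right) = \left(0 + 4 \cdot 10\right) \left(-3\right) = \left(0 + 40\right) \left(-3\right) = 40 \left(-3\right) = -120$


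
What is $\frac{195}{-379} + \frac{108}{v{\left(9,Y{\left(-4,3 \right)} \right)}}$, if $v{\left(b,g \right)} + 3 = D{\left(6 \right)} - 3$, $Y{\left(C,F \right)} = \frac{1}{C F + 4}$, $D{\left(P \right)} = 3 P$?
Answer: $\frac{3216}{379} \approx 8.4855$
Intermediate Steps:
$Y{\left(C,F \right)} = \frac{1}{4 + C F}$
$v{\left(b,g \right)} = 12$ ($v{\left(b,g \right)} = -3 + \left(3 \cdot 6 - 3\right) = -3 + \left(18 - 3\right) = -3 + 15 = 12$)
$\frac{195}{-379} + \frac{108}{v{\left(9,Y{\left(-4,3 \right)} \right)}} = \frac{195}{-379} + \frac{108}{12} = 195 \left(- \frac{1}{379}\right) + 108 \cdot \frac{1}{12} = - \frac{195}{379} + 9 = \frac{3216}{379}$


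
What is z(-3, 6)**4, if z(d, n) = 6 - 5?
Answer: 1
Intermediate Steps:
z(d, n) = 1
z(-3, 6)**4 = 1**4 = 1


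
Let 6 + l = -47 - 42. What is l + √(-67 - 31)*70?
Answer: -95 + 490*I*√2 ≈ -95.0 + 692.96*I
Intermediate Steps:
l = -95 (l = -6 + (-47 - 42) = -6 - 89 = -95)
l + √(-67 - 31)*70 = -95 + √(-67 - 31)*70 = -95 + √(-98)*70 = -95 + (7*I*√2)*70 = -95 + 490*I*√2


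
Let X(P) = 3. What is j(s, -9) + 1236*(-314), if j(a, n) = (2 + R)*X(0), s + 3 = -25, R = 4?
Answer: -388086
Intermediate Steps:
s = -28 (s = -3 - 25 = -28)
j(a, n) = 18 (j(a, n) = (2 + 4)*3 = 6*3 = 18)
j(s, -9) + 1236*(-314) = 18 + 1236*(-314) = 18 - 388104 = -388086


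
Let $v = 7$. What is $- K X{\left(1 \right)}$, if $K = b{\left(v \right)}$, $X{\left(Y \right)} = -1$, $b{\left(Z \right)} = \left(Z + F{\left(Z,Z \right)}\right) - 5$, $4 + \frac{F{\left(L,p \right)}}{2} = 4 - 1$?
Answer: $0$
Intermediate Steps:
$F{\left(L,p \right)} = -2$ ($F{\left(L,p \right)} = -8 + 2 \left(4 - 1\right) = -8 + 2 \cdot 3 = -8 + 6 = -2$)
$b{\left(Z \right)} = -7 + Z$ ($b{\left(Z \right)} = \left(Z - 2\right) - 5 = \left(-2 + Z\right) - 5 = -7 + Z$)
$K = 0$ ($K = -7 + 7 = 0$)
$- K X{\left(1 \right)} = \left(-1\right) 0 \left(-1\right) = 0 \left(-1\right) = 0$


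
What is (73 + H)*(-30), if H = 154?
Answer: -6810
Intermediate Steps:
(73 + H)*(-30) = (73 + 154)*(-30) = 227*(-30) = -6810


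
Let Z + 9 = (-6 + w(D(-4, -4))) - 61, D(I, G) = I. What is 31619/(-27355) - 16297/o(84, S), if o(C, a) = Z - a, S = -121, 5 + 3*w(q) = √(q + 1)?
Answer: (-31619*√3 + 1341523775*I)/(27355*(√3 - 130*I)) ≈ -377.17 + 5.0099*I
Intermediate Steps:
w(q) = -5/3 + √(1 + q)/3 (w(q) = -5/3 + √(q + 1)/3 = -5/3 + √(1 + q)/3)
Z = -233/3 + I*√3/3 (Z = -9 + ((-6 + (-5/3 + √(1 - 4)/3)) - 61) = -9 + ((-6 + (-5/3 + √(-3)/3)) - 61) = -9 + ((-6 + (-5/3 + (I*√3)/3)) - 61) = -9 + ((-6 + (-5/3 + I*√3/3)) - 61) = -9 + ((-23/3 + I*√3/3) - 61) = -9 + (-206/3 + I*√3/3) = -233/3 + I*√3/3 ≈ -77.667 + 0.57735*I)
o(C, a) = -233/3 - a + I*√3/3 (o(C, a) = (-233/3 + I*√3/3) - a = -233/3 - a + I*√3/3)
31619/(-27355) - 16297/o(84, S) = 31619/(-27355) - 16297/(-233/3 - 1*(-121) + I*√3/3) = 31619*(-1/27355) - 16297/(-233/3 + 121 + I*√3/3) = -31619/27355 - 16297/(130/3 + I*√3/3)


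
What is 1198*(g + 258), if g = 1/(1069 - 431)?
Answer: 98598395/319 ≈ 3.0909e+5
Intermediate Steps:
g = 1/638 ≈ 0.0015674
1198*(g + 258) = 1198*(1/638 + 258) = 1198*(164605/638) = 98598395/319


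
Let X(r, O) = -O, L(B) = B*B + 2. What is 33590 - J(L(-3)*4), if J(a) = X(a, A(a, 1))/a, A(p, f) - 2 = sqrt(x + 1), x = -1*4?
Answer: 738981/22 + I*sqrt(3)/44 ≈ 33590.0 + 0.039365*I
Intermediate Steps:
x = -4
L(B) = 2 + B**2 (L(B) = B**2 + 2 = 2 + B**2)
A(p, f) = 2 + I*sqrt(3) (A(p, f) = 2 + sqrt(-4 + 1) = 2 + sqrt(-3) = 2 + I*sqrt(3))
J(a) = (-2 - I*sqrt(3))/a (J(a) = (-(2 + I*sqrt(3)))/a = (-2 - I*sqrt(3))/a)
33590 - J(L(-3)*4) = 33590 - (-2 - I*sqrt(3))/((2 + (-3)**2)*4) = 33590 - (-2 - I*sqrt(3))/((2 + 9)*4) = 33590 - (-2 - I*sqrt(3))/(11*4) = 33590 - (-2 - I*sqrt(3))/44 = 33590 - (-1/22 - I*sqrt(3)/44) = 33590 + (1/22 + I*sqrt(3)/44) = 738981/22 + I*sqrt(3)/44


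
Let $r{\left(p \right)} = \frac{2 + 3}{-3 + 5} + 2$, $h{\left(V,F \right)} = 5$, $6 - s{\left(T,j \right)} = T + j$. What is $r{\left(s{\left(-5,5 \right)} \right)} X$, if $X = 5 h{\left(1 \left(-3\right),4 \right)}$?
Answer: $\frac{225}{2} \approx 112.5$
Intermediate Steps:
$s{\left(T,j \right)} = 6 - T - j$ ($s{\left(T,j \right)} = 6 - \left(T + j\right) = 6 - T - j$)
$r{\left(p \right)} = \frac{9}{2}$ ($r{\left(p \right)} = \frac{5}{2} + 2 = \frac{9}{2}$)
$X = 25$ ($X = 5 \cdot 5 = 25$)
$r{\left(s{\left(-5,5 \right)} \right)} X = \frac{9}{2} \cdot 25 = \frac{225}{2}$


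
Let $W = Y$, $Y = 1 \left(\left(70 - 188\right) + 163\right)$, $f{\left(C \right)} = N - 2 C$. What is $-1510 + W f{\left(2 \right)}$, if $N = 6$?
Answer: $-1420$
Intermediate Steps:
$f{\left(C \right)} = 6 - 2 C$
$Y = 45$ ($Y = 1 \left(-118 + 163\right) = 1 \cdot 45 = 45$)
$W = 45$
$-1510 + W f{\left(2 \right)} = -1510 + 45 \left(6 - 4\right) = -1510 + 45 \cdot 2 = -1510 + 90 = -1420$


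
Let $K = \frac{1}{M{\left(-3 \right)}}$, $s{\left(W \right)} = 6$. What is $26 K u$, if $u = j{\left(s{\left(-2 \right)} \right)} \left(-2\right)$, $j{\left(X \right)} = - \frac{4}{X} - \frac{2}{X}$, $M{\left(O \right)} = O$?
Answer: $- \frac{52}{3} \approx -17.333$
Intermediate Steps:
$j{\left(X \right)} = - \frac{6}{X}$
$K = - \frac{1}{3}$ ($K = \frac{1}{-3} = - \frac{1}{3} \approx -0.33333$)
$u = 2$ ($u = - \frac{6}{6} \left(-2\right) = \left(-6\right) \frac{1}{6} \left(-2\right) = \left(-1\right) \left(-2\right) = 2$)
$26 K u = 26 \left(- \frac{1}{3}\right) 2 = \left(- \frac{26}{3}\right) 2 = - \frac{52}{3}$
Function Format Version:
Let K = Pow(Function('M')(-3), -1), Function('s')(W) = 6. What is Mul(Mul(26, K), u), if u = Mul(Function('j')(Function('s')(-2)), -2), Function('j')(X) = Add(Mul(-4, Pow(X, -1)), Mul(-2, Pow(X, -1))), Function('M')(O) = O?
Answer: Rational(-52, 3) ≈ -17.333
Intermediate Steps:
Function('j')(X) = Mul(-6, Pow(X, -1))
K = Rational(-1, 3) (K = Pow(-3, -1) = Rational(-1, 3) ≈ -0.33333)
u = 2 (u = Mul(Mul(-6, Pow(6, -1)), -2) = Mul(Mul(-6, Rational(1, 6)), -2) = Mul(-1, -2) = 2)
Mul(Mul(26, K), u) = Mul(Mul(26, Rational(-1, 3)), 2) = Mul(Rational(-26, 3), 2) = Rational(-52, 3)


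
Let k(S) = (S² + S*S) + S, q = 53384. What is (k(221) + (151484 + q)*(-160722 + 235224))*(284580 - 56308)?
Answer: 3484155172921808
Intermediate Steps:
k(S) = S + 2*S² (k(S) = (S² + S²) + S = 2*S² + S = S + 2*S²)
(k(221) + (151484 + q)*(-160722 + 235224))*(284580 - 56308) = (221*(1 + 2*221) + (151484 + 53384)*(-160722 + 235224))*(284580 - 56308) = (221*(1 + 442) + 204868*74502)*228272 = (221*443 + 15263075736)*228272 = (97903 + 15263075736)*228272 = 15263173639*228272 = 3484155172921808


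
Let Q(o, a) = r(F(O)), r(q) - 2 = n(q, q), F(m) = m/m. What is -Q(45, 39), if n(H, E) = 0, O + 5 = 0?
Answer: -2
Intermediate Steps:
O = -5 (O = -5 + 0 = -5)
F(m) = 1
r(q) = 2 (r(q) = 2 + 0 = 2)
Q(o, a) = 2
-Q(45, 39) = -1*2 = -2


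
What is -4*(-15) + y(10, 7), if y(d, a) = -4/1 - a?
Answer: 49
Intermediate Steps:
y(d, a) = -4 - a (y(d, a) = -4*1 - a = -4 - a)
-4*(-15) + y(10, 7) = -4*(-15) + (-4 - 1*7) = 60 + (-4 - 7) = 60 - 11 = 49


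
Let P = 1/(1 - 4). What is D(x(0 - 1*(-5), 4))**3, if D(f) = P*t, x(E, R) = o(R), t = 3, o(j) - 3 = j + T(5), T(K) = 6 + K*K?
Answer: -1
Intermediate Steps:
P = -1/3 (P = 1/(-3) = -1/3 ≈ -0.33333)
T(K) = 6 + K**2
o(j) = 34 + j (o(j) = 3 + (j + (6 + 5**2)) = 3 + (j + (6 + 25)) = 3 + (j + 31) = 3 + (31 + j) = 34 + j)
x(E, R) = 34 + R
D(f) = -1 (D(f) = -1/3*3 = -1)
D(x(0 - 1*(-5), 4))**3 = (-1)**3 = -1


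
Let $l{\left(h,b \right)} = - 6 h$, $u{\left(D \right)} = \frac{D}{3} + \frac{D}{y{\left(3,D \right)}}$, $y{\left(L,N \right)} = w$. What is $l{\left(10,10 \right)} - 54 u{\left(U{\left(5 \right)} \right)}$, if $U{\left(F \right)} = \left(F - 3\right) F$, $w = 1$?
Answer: $-780$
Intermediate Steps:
$y{\left(L,N \right)} = 1$
$U{\left(F \right)} = F \left(-3 + F\right)$ ($U{\left(F \right)} = \left(-3 + F\right) F = F \left(-3 + F\right)$)
$u{\left(D \right)} = \frac{4 D}{3}$ ($u{\left(D \right)} = \frac{D}{3} + \frac{D}{1} = D \frac{1}{3} + D 1 = \frac{D}{3} + D = \frac{4 D}{3}$)
$l{\left(10,10 \right)} - 54 u{\left(U{\left(5 \right)} \right)} = \left(-6\right) 10 - 54 \frac{4 \cdot 5 \left(-3 + 5\right)}{3} = -60 - 54 \frac{4 \cdot 5 \cdot 2}{3} = -60 - 54 \cdot \frac{4}{3} \cdot 10 = -60 - 720 = -780$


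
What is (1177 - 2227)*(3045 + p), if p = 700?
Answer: -3932250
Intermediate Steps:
(1177 - 2227)*(3045 + p) = (1177 - 2227)*(3045 + 700) = -1050*3745 = -3932250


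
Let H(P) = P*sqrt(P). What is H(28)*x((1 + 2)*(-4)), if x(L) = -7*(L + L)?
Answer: 9408*sqrt(7) ≈ 24891.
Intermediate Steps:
H(P) = P**(3/2)
x(L) = -14*L
H(28)*x((1 + 2)*(-4)) = 28**(3/2)*(-14*(1 + 2)*(-4)) = (56*sqrt(7))*(-42*(-4)) = (56*sqrt(7))*(-14*(-12)) = (56*sqrt(7))*168 = 9408*sqrt(7)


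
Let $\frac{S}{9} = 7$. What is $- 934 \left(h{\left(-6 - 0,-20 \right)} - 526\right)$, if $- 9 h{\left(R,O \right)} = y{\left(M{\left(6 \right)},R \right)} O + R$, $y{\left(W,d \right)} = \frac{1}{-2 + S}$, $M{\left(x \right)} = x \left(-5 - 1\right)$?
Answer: $\frac{269354392}{549} \approx 4.9063 \cdot 10^{5}$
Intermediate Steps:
$S = 63$ ($S = 9 \cdot 7 = 63$)
$M{\left(x \right)} = - 6 x$ ($M{\left(x \right)} = x \left(-6\right) = - 6 x$)
$y{\left(W,d \right)} = \frac{1}{61}$ ($y{\left(W,d \right)} = \frac{1}{-2 + 63} = \frac{1}{61}$)
$h{\left(R,O \right)} = - \frac{R}{9} - \frac{O}{549}$ ($h{\left(R,O \right)} = - \frac{\frac{O}{61} + R}{9} = - \frac{R + \frac{O}{61}}{9} = - \frac{R}{9} - \frac{O}{549}$)
$- 934 \left(h{\left(-6 - 0,-20 \right)} - 526\right) = - 934 \left(\left(- \frac{-6 - 0}{9} - - \frac{20}{549}\right) - 526\right) = - 934 \left(\left(- \frac{-6 + 0}{9} + \frac{20}{549}\right) - 526\right) = - 934 \left(\left(\left(- \frac{1}{9}\right) \left(-6\right) + \frac{20}{549}\right) - 526\right) = - 934 \left(\left(\frac{2}{3} + \frac{20}{549}\right) - 526\right) = - 934 \left(\frac{386}{549} - 526\right) = \left(-934\right) \left(- \frac{288388}{549}\right) = \frac{269354392}{549}$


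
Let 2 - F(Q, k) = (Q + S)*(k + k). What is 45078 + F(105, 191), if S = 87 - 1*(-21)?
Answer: -36286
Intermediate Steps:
S = 108 (S = 87 + 21 = 108)
F(Q, k) = 2 - 2*k*(108 + Q) (F(Q, k) = 2 - (Q + 108)*(k + k) = 2 - (108 + Q)*2*k = 2 - 2*k*(108 + Q))
45078 + F(105, 191) = 45078 + (2 - 216*191 - 2*105*191) = 45078 + (2 - 41256 - 40110) = 45078 - 81364 = -36286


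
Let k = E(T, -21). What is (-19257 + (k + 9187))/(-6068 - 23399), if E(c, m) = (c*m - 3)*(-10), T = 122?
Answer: -15580/29467 ≈ -0.52873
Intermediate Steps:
E(c, m) = 30 - 10*c*m (E(c, m) = (-3 + c*m)*(-10) = 30 - 10*c*m)
k = 25650 (k = 30 - 10*122*(-21) = 30 + 25620 = 25650)
(-19257 + (k + 9187))/(-6068 - 23399) = (-19257 + (25650 + 9187))/(-6068 - 23399) = (-19257 + 34837)/(-29467) = 15580*(-1/29467) = -15580/29467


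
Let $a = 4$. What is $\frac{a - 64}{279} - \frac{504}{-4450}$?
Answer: $- \frac{21064}{206925} \approx -0.1018$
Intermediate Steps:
$\frac{a - 64}{279} - \frac{504}{-4450} = \frac{4 - 64}{279} - \frac{504}{-4450} = \left(4 - 64\right) \frac{1}{279} - - \frac{252}{2225} = \left(-60\right) \frac{1}{279} + \frac{252}{2225} = - \frac{20}{93} + \frac{252}{2225} = - \frac{21064}{206925}$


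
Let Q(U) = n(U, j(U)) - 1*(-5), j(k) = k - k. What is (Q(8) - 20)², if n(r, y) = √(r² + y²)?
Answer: 49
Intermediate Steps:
j(k) = 0
Q(U) = 5 + √(U²) (Q(U) = √(U² + 0²) - 1*(-5) = √(U² + 0) + 5 = √(U²) + 5 = 5 + √(U²))
(Q(8) - 20)² = ((5 + √(8²)) - 20)² = ((5 + √64) - 20)² = ((5 + 8) - 20)² = (13 - 20)² = (-7)² = 49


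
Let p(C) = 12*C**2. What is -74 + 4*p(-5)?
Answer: 1126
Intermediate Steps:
-74 + 4*p(-5) = -74 + 4*(12*(-5)**2) = -74 + 4*(12*25) = -74 + 4*300 = -74 + 1200 = 1126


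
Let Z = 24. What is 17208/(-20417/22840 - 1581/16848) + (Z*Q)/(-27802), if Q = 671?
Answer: -3835518589274028/220154571419 ≈ -17422.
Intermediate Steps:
17208/(-20417/22840 - 1581/16848) + (Z*Q)/(-27802) = 17208/(-20417/22840 - 1581/16848) + (24*671)/(-27802) = 17208/(-20417*1/22840 - 1581*1/16848) + 16104*(-1/27802) = 17208/(-20417/22840 - 527/5616) - 8052/13901 = 17208/(-15837319/16033680) - 8052/13901 = 17208*(-16033680/15837319) - 8052/13901 = -275907565440/15837319 - 8052/13901 = -3835518589274028/220154571419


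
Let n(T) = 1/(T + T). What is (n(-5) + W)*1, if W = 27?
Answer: 269/10 ≈ 26.900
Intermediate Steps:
n(T) = 1/(2*T)
(n(-5) + W)*1 = ((½)/(-5) + 27)*1 = ((½)*(-⅕) + 27)*1 = (-⅒ + 27)*1 = (269/10)*1 = 269/10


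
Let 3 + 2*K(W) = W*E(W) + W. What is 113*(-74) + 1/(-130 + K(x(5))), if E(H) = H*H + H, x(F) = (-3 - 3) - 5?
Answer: -6204605/742 ≈ -8362.0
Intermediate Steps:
x(F) = -11 (x(F) = -6 - 5 = -11)
E(H) = H + H**2 (E(H) = H**2 + H = H + H**2)
K(W) = -3/2 + W/2 + W**2*(1 + W)/2 (K(W) = -3/2 + (W*(W*(1 + W)) + W)/2 = -3/2 + (W**2*(1 + W) + W)/2 = -3/2 + (W + W**2*(1 + W))/2 = -3/2 + (W/2 + W**2*(1 + W)/2) = -3/2 + W/2 + W**2*(1 + W)/2)
113*(-74) + 1/(-130 + K(x(5))) = 113*(-74) + 1/(-130 + (-3/2 + (1/2)*(-11) + (1/2)*(-11)**2*(1 - 11))) = -8362 + 1/(-130 + (-3/2 - 11/2 + (1/2)*121*(-10))) = -8362 + 1/(-130 + (-3/2 - 11/2 - 605)) = -8362 + 1/(-130 - 612) = -8362 + 1/(-742) = -8362 - 1/742 = -6204605/742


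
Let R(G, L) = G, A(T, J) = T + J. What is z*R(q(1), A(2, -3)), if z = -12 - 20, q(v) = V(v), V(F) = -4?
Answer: 128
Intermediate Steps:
q(v) = -4
A(T, J) = J + T
z = -32
z*R(q(1), A(2, -3)) = -32*(-4) = 128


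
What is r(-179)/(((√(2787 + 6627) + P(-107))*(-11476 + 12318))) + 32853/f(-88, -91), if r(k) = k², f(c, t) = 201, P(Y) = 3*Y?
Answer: 287540435149/1760624526 - 32041*√1046/26277978 ≈ 163.28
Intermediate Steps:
r(-179)/(((√(2787 + 6627) + P(-107))*(-11476 + 12318))) + 32853/f(-88, -91) = (-179)²/(((√(2787 + 6627) + 3*(-107))*(-11476 + 12318))) + 32853/201 = 32041/(((√9414 - 321)*842)) + 32853*(1/201) = 32041/(((3*√1046 - 321)*842)) + 10951/67 = 32041/(((-321 + 3*√1046)*842)) + 10951/67 = 32041/(-270282 + 2526*√1046) + 10951/67 = 10951/67 + 32041/(-270282 + 2526*√1046)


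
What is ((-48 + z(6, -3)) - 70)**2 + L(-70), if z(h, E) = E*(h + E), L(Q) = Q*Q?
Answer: 21029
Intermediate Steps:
L(Q) = Q**2
z(h, E) = E*(E + h)
((-48 + z(6, -3)) - 70)**2 + L(-70) = ((-48 - 3*(-3 + 6)) - 70)**2 + (-70)**2 = ((-48 - 3*3) - 70)**2 + 4900 = ((-48 - 9) - 70)**2 + 4900 = (-57 - 70)**2 + 4900 = (-127)**2 + 4900 = 16129 + 4900 = 21029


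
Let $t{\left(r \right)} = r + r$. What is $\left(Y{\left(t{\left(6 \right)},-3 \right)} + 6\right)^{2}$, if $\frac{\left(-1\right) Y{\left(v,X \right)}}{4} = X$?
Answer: $324$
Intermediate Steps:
$t{\left(r \right)} = 2 r$
$Y{\left(v,X \right)} = - 4 X$
$\left(Y{\left(t{\left(6 \right)},-3 \right)} + 6\right)^{2} = \left(\left(-4\right) \left(-3\right) + 6\right)^{2} = \left(12 + 6\right)^{2} = 18^{2} = 324$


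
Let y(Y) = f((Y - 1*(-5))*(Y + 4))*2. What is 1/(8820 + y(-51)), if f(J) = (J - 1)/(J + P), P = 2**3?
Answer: 1085/9571861 ≈ 0.00011335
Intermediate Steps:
P = 8
f(J) = (-1 + J)/(8 + J) (f(J) = (J - 1)/(J + 8) = (-1 + J)/(8 + J))
y(Y) = 2*(-1 + (4 + Y)*(5 + Y))/(8 + (4 + Y)*(5 + Y)) (y(Y) = ((-1 + (Y - 1*(-5))*(Y + 4))/(8 + (Y - 1*(-5))*(Y + 4)))*2 = ((-1 + (Y + 5)*(4 + Y))/(8 + (Y + 5)*(4 + Y)))*2 = ((-1 + (5 + Y)*(4 + Y))/(8 + (5 + Y)*(4 + Y)))*2 = ((-1 + (4 + Y)*(5 + Y))/(8 + (4 + Y)*(5 + Y)))*2 = 2*(-1 + (4 + Y)*(5 + Y))/(8 + (4 + Y)*(5 + Y)))
1/(8820 + y(-51)) = 1/(8820 + 2*(19 + (-51)**2 + 9*(-51))/(28 + (-51)**2 + 9*(-51))) = 1/(8820 + 2*(19 + 2601 - 459)/(28 + 2601 - 459)) = 1/(8820 + 2*2161/2170) = 1/(8820 + 2*(1/2170)*2161) = 1/(8820 + 2161/1085) = 1/(9571861/1085) = 1085/9571861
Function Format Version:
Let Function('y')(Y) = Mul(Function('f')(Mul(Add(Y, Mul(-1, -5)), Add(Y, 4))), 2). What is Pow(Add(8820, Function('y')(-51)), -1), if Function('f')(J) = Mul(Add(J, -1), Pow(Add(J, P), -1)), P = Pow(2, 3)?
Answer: Rational(1085, 9571861) ≈ 0.00011335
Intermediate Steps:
P = 8
Function('f')(J) = Mul(Pow(Add(8, J), -1), Add(-1, J)) (Function('f')(J) = Mul(Add(J, -1), Pow(Add(J, 8), -1)) = Mul(Add(-1, J), Pow(Add(8, J), -1)) = Mul(Pow(Add(8, J), -1), Add(-1, J)))
Function('y')(Y) = Mul(2, Pow(Add(8, Mul(Add(4, Y), Add(5, Y))), -1), Add(-1, Mul(Add(4, Y), Add(5, Y)))) (Function('y')(Y) = Mul(Mul(Pow(Add(8, Mul(Add(Y, Mul(-1, -5)), Add(Y, 4))), -1), Add(-1, Mul(Add(Y, Mul(-1, -5)), Add(Y, 4)))), 2) = Mul(Mul(Pow(Add(8, Mul(Add(Y, 5), Add(4, Y))), -1), Add(-1, Mul(Add(Y, 5), Add(4, Y)))), 2) = Mul(Mul(Pow(Add(8, Mul(Add(5, Y), Add(4, Y))), -1), Add(-1, Mul(Add(5, Y), Add(4, Y)))), 2) = Mul(Mul(Pow(Add(8, Mul(Add(4, Y), Add(5, Y))), -1), Add(-1, Mul(Add(4, Y), Add(5, Y)))), 2) = Mul(2, Pow(Add(8, Mul(Add(4, Y), Add(5, Y))), -1), Add(-1, Mul(Add(4, Y), Add(5, Y)))))
Pow(Add(8820, Function('y')(-51)), -1) = Pow(Add(8820, Mul(2, Pow(Add(28, Pow(-51, 2), Mul(9, -51)), -1), Add(19, Pow(-51, 2), Mul(9, -51)))), -1) = Pow(Add(8820, Mul(2, Pow(Add(28, 2601, -459), -1), Add(19, 2601, -459))), -1) = Pow(Add(8820, Mul(2, Pow(2170, -1), 2161)), -1) = Pow(Add(8820, Mul(2, Rational(1, 2170), 2161)), -1) = Pow(Add(8820, Rational(2161, 1085)), -1) = Pow(Rational(9571861, 1085), -1) = Rational(1085, 9571861)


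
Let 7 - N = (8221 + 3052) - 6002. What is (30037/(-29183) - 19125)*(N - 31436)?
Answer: 2926326467200/4169 ≈ 7.0193e+8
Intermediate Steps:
N = -5264 (N = 7 - ((8221 + 3052) - 6002) = 7 - (11273 - 6002) = 7 - 1*5271 = 7 - 5271 = -5264)
(30037/(-29183) - 19125)*(N - 31436) = (30037/(-29183) - 19125)*(-5264 - 31436) = (30037*(-1/29183) - 19125)*(-36700) = (-4291/4169 - 19125)*(-36700) = -79736416/4169*(-36700) = 2926326467200/4169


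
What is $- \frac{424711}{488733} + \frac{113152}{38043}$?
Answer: $\frac{109646599}{52080867} \approx 2.1053$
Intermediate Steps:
$- \frac{424711}{488733} + \frac{113152}{38043} = \left(-424711\right) \frac{1}{488733} + 113152 \cdot \frac{1}{38043} = - \frac{3569}{4107} + \frac{113152}{38043} = \frac{109646599}{52080867}$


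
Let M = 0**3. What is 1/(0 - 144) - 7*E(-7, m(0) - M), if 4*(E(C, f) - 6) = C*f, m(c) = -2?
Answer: -9577/144 ≈ -66.507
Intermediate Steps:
M = 0
E(C, f) = 6 + C*f/4 (E(C, f) = 6 + (C*f)/4 = 6 + C*f/4)
1/(0 - 144) - 7*E(-7, m(0) - M) = 1/(0 - 144) - 7*(6 + (1/4)*(-7)*(-2 - 1*0)) = 1/(-144) - 7*(6 + (1/4)*(-7)*(-2 + 0)) = -1/144 - 7*(6 + (1/4)*(-7)*(-2)) = -1/144 - 7*(6 + 7/2) = -1/144 - 7*19/2 = -1/144 - 133/2 = -9577/144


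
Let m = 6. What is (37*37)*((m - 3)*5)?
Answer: 20535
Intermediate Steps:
(37*37)*((m - 3)*5) = (37*37)*((6 - 3)*5) = 1369*(3*5) = 1369*15 = 20535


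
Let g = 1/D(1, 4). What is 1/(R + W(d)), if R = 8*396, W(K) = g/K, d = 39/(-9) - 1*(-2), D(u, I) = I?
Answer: 28/88701 ≈ 0.00031567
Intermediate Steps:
g = ¼ (g = 1/4 = ¼ ≈ 0.25000)
d = -7/3 (d = 39*(-⅑) + 2 = -13/3 + 2 = -7/3 ≈ -2.3333)
W(K) = 1/(4*K)
R = 3168
1/(R + W(d)) = 1/(3168 + 1/(4*(-7/3))) = 1/(3168 + (¼)*(-3/7)) = 1/(3168 - 3/28) = 1/(88701/28) = 28/88701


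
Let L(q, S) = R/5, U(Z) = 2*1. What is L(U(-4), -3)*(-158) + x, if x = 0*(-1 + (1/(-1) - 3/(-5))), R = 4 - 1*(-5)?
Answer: -1422/5 ≈ -284.40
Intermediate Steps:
R = 9 (R = 4 + 5 = 9)
U(Z) = 2
x = 0 (x = 0*(-1 + (1*(-1) - 3*(-⅕))) = 0*(-1 + (-1 + ⅗)) = 0*(-1 - ⅖) = 0*(-7/5) = 0)
L(q, S) = 9/5
L(U(-4), -3)*(-158) + x = (9/5)*(-158) + 0 = -1422/5 + 0 = -1422/5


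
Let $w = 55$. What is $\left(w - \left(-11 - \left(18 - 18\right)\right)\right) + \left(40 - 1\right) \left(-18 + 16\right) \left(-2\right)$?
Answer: $222$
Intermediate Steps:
$\left(w - \left(-11 - \left(18 - 18\right)\right)\right) + \left(40 - 1\right) \left(-18 + 16\right) \left(-2\right) = \left(55 - \left(-11 - \left(18 - 18\right)\right)\right) + \left(40 - 1\right) \left(-18 + 16\right) \left(-2\right) = \left(55 - \left(-11 - \left(18 - 18\right)\right)\right) + 39 \left(-2\right) \left(-2\right) = \left(55 - \left(-11 - 0\right)\right) - -156 = \left(55 - \left(-11 + 0\right)\right) + 156 = \left(55 - -11\right) + 156 = \left(55 + 11\right) + 156 = 66 + 156 = 222$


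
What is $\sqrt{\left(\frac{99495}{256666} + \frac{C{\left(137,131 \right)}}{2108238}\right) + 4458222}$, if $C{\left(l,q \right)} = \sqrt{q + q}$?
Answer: $\frac{\sqrt{1129223358634725866056465998 + 120143004309438 \sqrt{262}}}{15915088662} \approx 2111.4$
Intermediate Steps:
$C{\left(l,q \right)} = \sqrt{2} \sqrt{q}$ ($C{\left(l,q \right)} = \sqrt{2 q} = \sqrt{2} \sqrt{q}$)
$\sqrt{\left(\frac{99495}{256666} + \frac{C{\left(137,131 \right)}}{2108238}\right) + 4458222} = \sqrt{\left(\frac{99495}{256666} + \frac{\sqrt{2} \sqrt{131}}{2108238}\right) + 4458222} = \sqrt{\left(99495 \cdot \frac{1}{256666} + \sqrt{262} \cdot \frac{1}{2108238}\right) + 4458222} = \sqrt{\left(\frac{99495}{256666} + \frac{\sqrt{262}}{2108238}\right) + 4458222} = \sqrt{\frac{1144274107347}{256666} + \frac{\sqrt{262}}{2108238}}$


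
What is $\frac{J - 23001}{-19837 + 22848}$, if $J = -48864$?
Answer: $- \frac{71865}{3011} \approx -23.867$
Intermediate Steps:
$\frac{J - 23001}{-19837 + 22848} = \frac{-48864 - 23001}{-19837 + 22848} = - \frac{71865}{3011}$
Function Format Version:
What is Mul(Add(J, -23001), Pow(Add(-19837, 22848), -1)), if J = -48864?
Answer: Rational(-71865, 3011) ≈ -23.867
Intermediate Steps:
Mul(Add(J, -23001), Pow(Add(-19837, 22848), -1)) = Mul(Add(-48864, -23001), Pow(Add(-19837, 22848), -1)) = Mul(-71865, Pow(3011, -1)) = Mul(-71865, Rational(1, 3011)) = Rational(-71865, 3011)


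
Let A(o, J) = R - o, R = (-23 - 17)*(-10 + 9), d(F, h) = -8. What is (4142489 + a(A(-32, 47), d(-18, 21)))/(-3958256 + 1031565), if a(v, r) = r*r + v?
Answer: -4142625/2926691 ≈ -1.4155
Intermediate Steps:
R = 40 (R = -40*(-1) = 40)
A(o, J) = 40 - o
a(v, r) = v + r² (a(v, r) = r² + v = v + r²)
(4142489 + a(A(-32, 47), d(-18, 21)))/(-3958256 + 1031565) = (4142489 + ((40 - 1*(-32)) + (-8)²))/(-3958256 + 1031565) = (4142489 + ((40 + 32) + 64))/(-2926691) = (4142489 + (72 + 64))*(-1/2926691) = (4142489 + 136)*(-1/2926691) = 4142625*(-1/2926691) = -4142625/2926691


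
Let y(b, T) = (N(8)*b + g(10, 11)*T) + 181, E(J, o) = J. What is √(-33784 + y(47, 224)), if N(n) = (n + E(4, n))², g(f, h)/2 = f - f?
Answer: I*√26835 ≈ 163.81*I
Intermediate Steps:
g(f, h) = 0 (g(f, h) = 2*(f - f) = 2*0 = 0)
N(n) = (4 + n)² (N(n) = (n + 4)² = (4 + n)²)
y(b, T) = 181 + 144*b (y(b, T) = ((4 + 8)²*b + 0*T) + 181 = (12²*b + 0) + 181 = (144*b + 0) + 181 = 144*b + 181 = 181 + 144*b)
√(-33784 + y(47, 224)) = √(-33784 + (181 + 144*47)) = √(-33784 + (181 + 6768)) = √(-33784 + 6949) = √(-26835) = I*√26835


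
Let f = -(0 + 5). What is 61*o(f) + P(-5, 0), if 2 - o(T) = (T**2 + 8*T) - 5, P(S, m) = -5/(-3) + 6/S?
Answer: 20137/15 ≈ 1342.5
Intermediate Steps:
P(S, m) = 5/3 + 6/S (P(S, m) = -5*(-1/3) + 6/S = 5/3 + 6/S)
f = -5 (f = -1*5 = -5)
o(T) = 7 - T**2 - 8*T (o(T) = 2 - ((T**2 + 8*T) - 5) = 2 - (-5 + T**2 + 8*T) = 2 + (5 - T**2 - 8*T) = 7 - T**2 - 8*T)
61*o(f) + P(-5, 0) = 61*(7 - 1*(-5)**2 - 8*(-5)) + (5/3 + 6/(-5)) = 61*(7 - 1*25 + 40) + (5/3 + 6*(-1/5)) = 61*(7 - 25 + 40) + (5/3 - 6/5) = 61*22 + 7/15 = 1342 + 7/15 = 20137/15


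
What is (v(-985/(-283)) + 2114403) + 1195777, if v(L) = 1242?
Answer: 3311422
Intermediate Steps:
(v(-985/(-283)) + 2114403) + 1195777 = (1242 + 2114403) + 1195777 = 2115645 + 1195777 = 3311422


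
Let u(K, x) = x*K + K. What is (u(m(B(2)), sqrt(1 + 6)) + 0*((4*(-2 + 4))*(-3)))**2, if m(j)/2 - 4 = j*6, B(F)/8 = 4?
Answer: 1229312 + 307328*sqrt(7) ≈ 2.0424e+6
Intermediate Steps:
B(F) = 32 (B(F) = 8*4 = 32)
m(j) = 8 + 12*j (m(j) = 8 + 2*(j*6) = 8 + 2*(6*j) = 8 + 12*j)
u(K, x) = K + K*x (u(K, x) = K*x + K = K + K*x)
(u(m(B(2)), sqrt(1 + 6)) + 0*((4*(-2 + 4))*(-3)))**2 = ((8 + 12*32)*(1 + sqrt(1 + 6)) + 0*((4*(-2 + 4))*(-3)))**2 = ((8 + 384)*(1 + sqrt(7)) + 0*((4*2)*(-3)))**2 = (392*(1 + sqrt(7)) + 0*(8*(-3)))**2 = ((392 + 392*sqrt(7)) + 0*(-24))**2 = ((392 + 392*sqrt(7)) + 0)**2 = (392 + 392*sqrt(7))**2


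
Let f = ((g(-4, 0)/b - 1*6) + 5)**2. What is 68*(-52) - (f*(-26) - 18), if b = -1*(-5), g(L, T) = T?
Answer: -3492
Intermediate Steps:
b = 5
f = 1 (f = ((0/5 - 1*6) + 5)**2 = ((0*(1/5) - 6) + 5)**2 = ((0 - 6) + 5)**2 = (-6 + 5)**2 = (-1)**2 = 1)
68*(-52) - (f*(-26) - 18) = 68*(-52) - (1*(-26) - 18) = -3536 - (-26 - 18) = -3536 - 1*(-44) = -3536 + 44 = -3492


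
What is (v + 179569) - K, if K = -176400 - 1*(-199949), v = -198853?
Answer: -42833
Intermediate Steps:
K = 23549 (K = -176400 + 199949 = 23549)
(v + 179569) - K = (-198853 + 179569) - 1*23549 = -19284 - 23549 = -42833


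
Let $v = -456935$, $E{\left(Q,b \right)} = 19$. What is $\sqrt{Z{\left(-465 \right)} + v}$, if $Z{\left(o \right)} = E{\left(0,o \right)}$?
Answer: $2 i \sqrt{114229} \approx 675.96 i$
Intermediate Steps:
$Z{\left(o \right)} = 19$
$\sqrt{Z{\left(-465 \right)} + v} = \sqrt{19 - 456935} = \sqrt{-456916} = 2 i \sqrt{114229}$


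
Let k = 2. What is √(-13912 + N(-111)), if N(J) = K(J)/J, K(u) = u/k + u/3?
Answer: I*√500802/6 ≈ 117.95*I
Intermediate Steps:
K(u) = 5*u/6 (K(u) = u/2 + u/3 = 5*u/6)
N(J) = ⅚ (N(J) = (5*J/6)/J = ⅚)
√(-13912 + N(-111)) = √(-13912 + ⅚) = √(-83467/6) = I*√500802/6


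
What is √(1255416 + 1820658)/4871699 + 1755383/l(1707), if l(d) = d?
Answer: 1755383/1707 + 3*√341786/4871699 ≈ 1028.3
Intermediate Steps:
√(1255416 + 1820658)/4871699 + 1755383/l(1707) = √(1255416 + 1820658)/4871699 + 1755383/1707 = √3076074*(1/4871699) + 1755383*(1/1707) = (3*√341786)*(1/4871699) + 1755383/1707 = 3*√341786/4871699 + 1755383/1707 = 1755383/1707 + 3*√341786/4871699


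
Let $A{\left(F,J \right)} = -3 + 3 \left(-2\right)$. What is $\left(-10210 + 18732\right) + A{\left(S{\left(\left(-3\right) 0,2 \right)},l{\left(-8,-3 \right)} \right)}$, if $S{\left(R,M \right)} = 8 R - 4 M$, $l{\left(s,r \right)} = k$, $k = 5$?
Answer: $8513$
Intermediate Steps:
$l{\left(s,r \right)} = 5$
$S{\left(R,M \right)} = - 4 M + 8 R$
$A{\left(F,J \right)} = -9$ ($A{\left(F,J \right)} = -3 - 6 = -9$)
$\left(-10210 + 18732\right) + A{\left(S{\left(\left(-3\right) 0,2 \right)},l{\left(-8,-3 \right)} \right)} = \left(-10210 + 18732\right) - 9 = 8522 - 9 = 8513$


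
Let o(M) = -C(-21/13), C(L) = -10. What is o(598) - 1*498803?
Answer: -498793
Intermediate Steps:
o(M) = 10 (o(M) = -1*(-10) = 10)
o(598) - 1*498803 = 10 - 1*498803 = 10 - 498803 = -498793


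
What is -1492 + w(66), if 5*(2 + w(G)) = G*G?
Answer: -3114/5 ≈ -622.80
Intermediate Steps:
w(G) = -2 + G²/5 (w(G) = -2 + (G*G)/5 = -2 + G²/5)
-1492 + w(66) = -1492 + (-2 + (⅕)*66²) = -1492 + (-2 + (⅕)*4356) = -1492 + (-2 + 4356/5) = -1492 + 4346/5 = -3114/5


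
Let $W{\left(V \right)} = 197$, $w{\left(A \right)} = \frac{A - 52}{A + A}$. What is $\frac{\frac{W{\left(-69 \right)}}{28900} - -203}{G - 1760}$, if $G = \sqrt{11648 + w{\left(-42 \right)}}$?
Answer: $- \frac{21684051312}{187286358965} - \frac{5866897 \sqrt{20549046}}{3745727179300} \approx -0.12288$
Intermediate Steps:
$w{\left(A \right)} = \frac{-52 + A}{2 A}$
$G = \frac{\sqrt{20549046}}{42}$ ($G = \sqrt{11648 + \frac{-52 - 42}{2 \left(-42\right)}} = \sqrt{11648 + \frac{1}{2} \left(- \frac{1}{42}\right) \left(-94\right)} = \sqrt{11648 + \frac{47}{42}} = \sqrt{\frac{489263}{42}} = \frac{\sqrt{20549046}}{42} \approx 107.93$)
$\frac{\frac{W{\left(-69 \right)}}{28900} - -203}{G - 1760} = \frac{\frac{197}{28900} - -203}{\frac{\sqrt{20549046}}{42} - 1760} = \frac{197 \cdot \frac{1}{28900} + \left(260 - 57\right)}{-1760 + \frac{\sqrt{20549046}}{42}} = \frac{\frac{197}{28900} + 203}{-1760 + \frac{\sqrt{20549046}}{42}} = \frac{5866897}{28900 \left(-1760 + \frac{\sqrt{20549046}}{42}\right)}$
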